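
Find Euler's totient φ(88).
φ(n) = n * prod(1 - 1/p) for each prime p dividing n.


88 = 2^3 × 11
Prime factors: 2, 11
φ(88) = 88 × (1-1/2) × (1-1/11)
= 88 × 1/2 × 10/11 = 40

φ(88) = 40


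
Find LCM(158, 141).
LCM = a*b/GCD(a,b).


GCD(158, 141) = 1
LCM = 158*141/1 = 22278/1 = 22278

LCM = 22278


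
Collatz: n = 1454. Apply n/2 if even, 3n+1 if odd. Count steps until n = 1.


1454 → 727 → 2182 → 1091 → 3274 → 1637 → 4912 → 2456 → 1228 → 614 → 307 → 922 → 461 → 1384 → 692 → 346 → 173 → 520 → 260 → 130 → 65 → 196 → 98 → 49 → 148 → 74 → 37 → 112 → 56 → 28 → 14 → 7 → 22 → 11 → 34 → 17 → 52 → 26 → 13 → 40 → 20 → 10 → 5 → 16 → 8 → 4 → 2 → 1
Total steps = 47

47 steps


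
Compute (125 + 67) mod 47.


125 + 67 = 192
192 mod 47 = 4


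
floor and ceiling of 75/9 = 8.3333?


75/9 = 8.3333
floor = 8
ceil = 9

floor = 8, ceil = 9


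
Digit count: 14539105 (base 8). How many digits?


14539105 in base 8 = 67354541
Number of digits = 8

8 digits (base 8)


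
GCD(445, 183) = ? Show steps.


445 = 2 * 183 + 79
183 = 2 * 79 + 25
79 = 3 * 25 + 4
25 = 6 * 4 + 1
4 = 4 * 1 + 0
GCD = 1


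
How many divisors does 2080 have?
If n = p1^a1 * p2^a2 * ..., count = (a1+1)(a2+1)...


2080 = 2^5 × 5^1 × 13^1
d(2080) = (5+1) × (1+1) × (1+1) = 24

24 divisors


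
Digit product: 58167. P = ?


5 × 8 × 1 × 6 × 7 = 1680


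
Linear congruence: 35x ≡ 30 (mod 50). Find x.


GCD(35, 50) = 5 divides 30
Divide: 7x ≡ 6 (mod 10)
x ≡ 8 (mod 10)


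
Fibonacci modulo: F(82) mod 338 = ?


F(k) mod 338 for k=1..82:
1, 1, 2, 3, 5, 8, 13, 21, 34, 55, 89, 144, 233, 39, 272, 311, 245, 218, 125, 5, 130, 135, 265, 62, 327, 51, 40, 91, 131, 222, 15, 237, 252, 151, 65, 216, 281, 159, 102, 261, 25, 286, 311, 259, 232, 153, 47, 200, 247, 109, 18, 127, 145, 272, 79, 13, 92, 105, 197, 302, 161, 125, 286, 73, 21, 94, 115, 209, 324, 195, 181, 38, 219, 257, 138, 57, 195, 252, 109, 23, 132, 155
F(82) mod 338 = 155


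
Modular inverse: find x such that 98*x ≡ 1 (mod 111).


Use the extended Euclidean algorithm on (111, 98); each row r = 111*s + 98*t:
r=111, s=1, t=0
r=98, s=0, t=1
q=1: r=13, s=1, t=-1   [111*(1) + 98*(-1) = 13]
q=7: r=7, s=-7, t=8   [111*(-7) + 98*(8) = 7]
q=1: r=6, s=8, t=-9   [111*(8) + 98*(-9) = 6]
q=1: r=1, s=-15, t=17   [111*(-15) + 98*(17) = 1]
q=6: r=0, s=98, t=-111   [111*(98) + 98*(-111) = 0]
GCD = 1 with t = 17, so 98*(17) ≡ 1 (mod 111)
Inverse = 17 mod 111 = 17
Check: 98 * 17 = 1666 ≡ 1 (mod 111)

98^(-1) ≡ 17 (mod 111)


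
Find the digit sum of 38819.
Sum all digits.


3 + 8 + 8 + 1 + 9 = 29


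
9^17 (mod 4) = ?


9^1 mod 4 = 1
9^2 mod 4 = 1
9^3 mod 4 = 1
9^4 mod 4 = 1
9^5 mod 4 = 1
9^6 mod 4 = 1
9^7 mod 4 = 1
9^8 mod 4 = 1
9^9 mod 4 = 1
9^10 mod 4 = 1
9^11 mod 4 = 1
9^12 mod 4 = 1
9^13 mod 4 = 1
9^14 mod 4 = 1
9^15 mod 4 = 1
9^16 mod 4 = 1
9^17 mod 4 = 1


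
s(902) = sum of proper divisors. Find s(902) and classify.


Proper divisors: 1, 2, 11, 22, 41, 82, 451
Sum = 1 + 2 + 11 + 22 + 41 + 82 + 451 = 610
610 < 902 → deficient

s(902) = 610 (deficient)


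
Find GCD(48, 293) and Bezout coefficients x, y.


Tabular extended Euclidean (each row: r = 48*s + 293*t):
r=48, s=1, t=0
r=293, s=0, t=1
q=0: r=48, s=1, t=0   [48*(1) + 293*(0) = 48]
q=6: r=5, s=-6, t=1   [48*(-6) + 293*(1) = 5]
q=9: r=3, s=55, t=-9   [48*(55) + 293*(-9) = 3]
q=1: r=2, s=-61, t=10   [48*(-61) + 293*(10) = 2]
q=1: r=1, s=116, t=-19   [48*(116) + 293*(-19) = 1]
q=2: r=0, s=-293, t=48   [48*(-293) + 293*(48) = 0]
GCD = 1; from the row with r=1: x=116, y=-19
Check: 48*(116) + 293*(-19) = 5568 - 5567 = 1

GCD = 1, x = 116, y = -19


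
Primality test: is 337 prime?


Check divisors up to sqrt(337) = 18.3576
No divisors found.
337 is prime.

Yes, 337 is prime


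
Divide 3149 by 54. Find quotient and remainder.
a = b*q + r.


3149 = 54 * 58 + 17
Check: 3132 + 17 = 3149

q = 58, r = 17


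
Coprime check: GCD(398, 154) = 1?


Euclidean algorithm:
398 = 2 * 154 + 90
154 = 1 * 90 + 64
90 = 1 * 64 + 26
64 = 2 * 26 + 12
26 = 2 * 12 + 2
12 = 6 * 2 + 0
GCD(398, 154) = 2

No, not coprime (GCD = 2)


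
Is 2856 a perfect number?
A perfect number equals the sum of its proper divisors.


Proper divisors of 2856: 1, 2, 3, 4, 6, 7, 8, 12, 14, 17, 21, 24, 28, 34, 42, 51, 56, 68, 84, 102, 119, 136, 168, 204, 238, 357, 408, 476, 714, 952, 1428
Sum = 1 + 2 + 3 + 4 + 6 + 7 + 8 + 12 + 14 + 17 + 21 + 24 + 28 + 34 + 42 + 51 + 56 + 68 + 84 + 102 + 119 + 136 + 168 + 204 + 238 + 357 + 408 + 476 + 714 + 952 + 1428 = 5784

No, 2856 is not perfect (5784 ≠ 2856)


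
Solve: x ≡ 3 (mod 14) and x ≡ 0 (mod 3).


M = 14*3 = 42
M1 = M/14 = 3, M2 = M/3 = 14
M1^(-1) mod 14 = 5, M2^(-1) mod 3 = 2
x = 3*3*5 + 0*14*2 = 45
45 mod 42 = 3
Check: 3 mod 14 = 3 ✓, 3 mod 3 = 0 ✓

x ≡ 3 (mod 42)


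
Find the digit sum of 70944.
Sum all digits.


7 + 0 + 9 + 4 + 4 = 24


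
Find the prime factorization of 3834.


3834 / 2 = 1917
1917 / 3 = 639
639 / 3 = 213
213 / 3 = 71
71 / 71 = 1
3834 = 2 × 3^3 × 71


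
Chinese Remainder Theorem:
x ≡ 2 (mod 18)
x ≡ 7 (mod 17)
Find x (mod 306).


M = 18*17 = 306
M1 = M/18 = 17, M2 = M/17 = 18
M1^(-1) mod 18 = 17, M2^(-1) mod 17 = 1
x = 2*17*17 + 7*18*1 = 704
704 mod 306 = 92
Check: 92 mod 18 = 2 ✓, 92 mod 17 = 7 ✓

x ≡ 92 (mod 306)


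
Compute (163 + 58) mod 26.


163 + 58 = 221
221 mod 26 = 13


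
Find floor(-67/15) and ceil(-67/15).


-67/15 = -4.4667
floor = -5
ceil = -4

floor = -5, ceil = -4


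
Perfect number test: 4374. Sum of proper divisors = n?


Proper divisors of 4374: 1, 2, 3, 6, 9, 18, 27, 54, 81, 162, 243, 486, 729, 1458, 2187
Sum = 1 + 2 + 3 + 6 + 9 + 18 + 27 + 54 + 81 + 162 + 243 + 486 + 729 + 1458 + 2187 = 5466

No, 4374 is not perfect (5466 ≠ 4374)


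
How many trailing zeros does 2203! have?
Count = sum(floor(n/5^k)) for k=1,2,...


floor(2203/5) = 440
floor(2203/25) = 88
floor(2203/125) = 17
floor(2203/625) = 3
Total = 548

548 trailing zeros


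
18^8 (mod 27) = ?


18^1 mod 27 = 18
18^2 mod 27 = 0
18^3 mod 27 = 0
18^4 mod 27 = 0
18^5 mod 27 = 0
18^6 mod 27 = 0
18^7 mod 27 = 0
18^8 mod 27 = 0


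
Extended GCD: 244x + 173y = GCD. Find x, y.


Tabular extended Euclidean (each row: r = 244*s + 173*t):
r=244, s=1, t=0
r=173, s=0, t=1
q=1: r=71, s=1, t=-1   [244*(1) + 173*(-1) = 71]
q=2: r=31, s=-2, t=3   [244*(-2) + 173*(3) = 31]
q=2: r=9, s=5, t=-7   [244*(5) + 173*(-7) = 9]
q=3: r=4, s=-17, t=24   [244*(-17) + 173*(24) = 4]
q=2: r=1, s=39, t=-55   [244*(39) + 173*(-55) = 1]
q=4: r=0, s=-173, t=244   [244*(-173) + 173*(244) = 0]
GCD = 1; from the row with r=1: x=39, y=-55
Check: 244*(39) + 173*(-55) = 9516 - 9515 = 1

GCD = 1, x = 39, y = -55


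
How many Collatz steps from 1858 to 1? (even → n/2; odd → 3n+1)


1858 → 929 → 2788 → 1394 → 697 → 2092 → 1046 → 523 → 1570 → 785 → 2356 → 1178 → 589 → 1768 → 884 → 442 → 221 → 664 → 332 → 166 → 83 → 250 → 125 → 376 → 188 → 94 → 47 → 142 → 71 → 214 → 107 → 322 → 161 → 484 → 242 → 121 → 364 → 182 → 91 → 274 → 137 → 412 → 206 → 103 → 310 → 155 → 466 → 233 → 700 → 350 → 175 → 526 → 263 → 790 → 395 → 1186 → 593 → 1780 → 890 → 445 → 1336 → 668 → 334 → 167 → 502 → 251 → 754 → 377 → 1132 → 566 → 283 → 850 → 425 → 1276 → 638 → 319 → 958 → 479 → 1438 → 719 → 2158 → 1079 → 3238 → 1619 → 4858 → 2429 → 7288 → 3644 → 1822 → 911 → 2734 → 1367 → 4102 → 2051 → 6154 → 3077 → 9232 → 4616 → 2308 → 1154 → 577 → 1732 → 866 → 433 → 1300 → 650 → 325 → 976 → 488 → 244 → 122 → 61 → 184 → 92 → 46 → 23 → 70 → 35 → 106 → 53 → 160 → 80 → 40 → 20 → 10 → 5 → 16 → 8 → 4 → 2 → 1
Total steps = 130

130 steps


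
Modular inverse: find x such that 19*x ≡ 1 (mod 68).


Use the extended Euclidean algorithm on (68, 19); each row r = 68*s + 19*t:
r=68, s=1, t=0
r=19, s=0, t=1
q=3: r=11, s=1, t=-3   [68*(1) + 19*(-3) = 11]
q=1: r=8, s=-1, t=4   [68*(-1) + 19*(4) = 8]
q=1: r=3, s=2, t=-7   [68*(2) + 19*(-7) = 3]
q=2: r=2, s=-5, t=18   [68*(-5) + 19*(18) = 2]
q=1: r=1, s=7, t=-25   [68*(7) + 19*(-25) = 1]
q=2: r=0, s=-19, t=68   [68*(-19) + 19*(68) = 0]
GCD = 1 with t = -25, so 19*(-25) ≡ 1 (mod 68)
Inverse = -25 mod 68 = 43
Check: 19 * 43 = 817 ≡ 1 (mod 68)

19^(-1) ≡ 43 (mod 68)


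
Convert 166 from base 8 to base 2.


166 (base 8) = 118 (decimal)
118 (decimal) = 1110110 (base 2)


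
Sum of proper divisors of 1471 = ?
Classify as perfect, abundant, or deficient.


Proper divisors: 1
Sum = 1 = 1
1 < 1471 → deficient

s(1471) = 1 (deficient)


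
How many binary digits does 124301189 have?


124301189 in base 2 = 111011010001010111110000101
Number of digits = 27

27 digits (base 2)


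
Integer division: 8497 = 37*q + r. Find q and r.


8497 = 37 * 229 + 24
Check: 8473 + 24 = 8497

q = 229, r = 24


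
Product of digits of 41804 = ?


4 × 1 × 8 × 0 × 4 = 0


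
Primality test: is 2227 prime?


2227 / 17 = 131 (exact division)
2227 is NOT prime.

No, 2227 is not prime


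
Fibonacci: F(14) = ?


Sequence: 1, 1, 2, 3, 5, 8, 13, 21, 34, 55, 89, 144, 233, 377
F(14) = 377


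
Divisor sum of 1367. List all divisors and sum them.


Divisors of 1367: 1, 1367
Sum = 1 + 1367 = 1368

σ(1367) = 1368


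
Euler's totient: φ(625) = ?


625 = 5^4
Prime factors: 5
φ(625) = 625 × (1-1/5)
= 625 × 4/5 = 500

φ(625) = 500


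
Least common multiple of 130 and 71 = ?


GCD(130, 71) = 1
LCM = 130*71/1 = 9230/1 = 9230

LCM = 9230


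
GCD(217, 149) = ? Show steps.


217 = 1 * 149 + 68
149 = 2 * 68 + 13
68 = 5 * 13 + 3
13 = 4 * 3 + 1
3 = 3 * 1 + 0
GCD = 1


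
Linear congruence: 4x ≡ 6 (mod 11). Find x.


GCD(4, 11) = 1, unique solution
a^(-1) mod 11 = 3
x = 3 * 6 mod 11 = 7

x ≡ 7 (mod 11)


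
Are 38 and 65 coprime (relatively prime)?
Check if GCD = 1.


Euclidean algorithm:
65 = 1 * 38 + 27
38 = 1 * 27 + 11
27 = 2 * 11 + 5
11 = 2 * 5 + 1
5 = 5 * 1 + 0
GCD(38, 65) = 1

Yes, coprime (GCD = 1)


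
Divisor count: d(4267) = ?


4267 = 17^1 × 251^1
d(4267) = (1+1) × (1+1) = 4

4 divisors


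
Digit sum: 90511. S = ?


9 + 0 + 5 + 1 + 1 = 16


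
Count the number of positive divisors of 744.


744 = 2^3 × 3^1 × 31^1
d(744) = (3+1) × (1+1) × (1+1) = 16

16 divisors


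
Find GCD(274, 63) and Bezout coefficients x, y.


Tabular extended Euclidean (each row: r = 274*s + 63*t):
r=274, s=1, t=0
r=63, s=0, t=1
q=4: r=22, s=1, t=-4   [274*(1) + 63*(-4) = 22]
q=2: r=19, s=-2, t=9   [274*(-2) + 63*(9) = 19]
q=1: r=3, s=3, t=-13   [274*(3) + 63*(-13) = 3]
q=6: r=1, s=-20, t=87   [274*(-20) + 63*(87) = 1]
q=3: r=0, s=63, t=-274   [274*(63) + 63*(-274) = 0]
GCD = 1; from the row with r=1: x=-20, y=87
Check: 274*(-20) + 63*(87) = -5480 + 5481 = 1

GCD = 1, x = -20, y = 87


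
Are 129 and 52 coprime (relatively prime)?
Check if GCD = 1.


Euclidean algorithm:
129 = 2 * 52 + 25
52 = 2 * 25 + 2
25 = 12 * 2 + 1
2 = 2 * 1 + 0
GCD(129, 52) = 1

Yes, coprime (GCD = 1)


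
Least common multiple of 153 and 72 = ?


GCD(153, 72) = 9
LCM = 153*72/9 = 11016/9 = 1224

LCM = 1224


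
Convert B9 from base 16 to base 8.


B9 (base 16) = 185 (decimal)
185 (decimal) = 271 (base 8)


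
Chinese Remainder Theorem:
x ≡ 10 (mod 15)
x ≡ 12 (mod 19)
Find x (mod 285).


M = 15*19 = 285
M1 = M/15 = 19, M2 = M/19 = 15
M1^(-1) mod 15 = 4, M2^(-1) mod 19 = 14
x = 10*19*4 + 12*15*14 = 3280
3280 mod 285 = 145
Check: 145 mod 15 = 10 ✓, 145 mod 19 = 12 ✓

x ≡ 145 (mod 285)


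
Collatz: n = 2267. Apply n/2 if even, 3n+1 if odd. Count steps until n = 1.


2267 → 6802 → 3401 → 10204 → 5102 → 2551 → 7654 → 3827 → 11482 → 5741 → 17224 → 8612 → 4306 → 2153 → 6460 → 3230 → 1615 → 4846 → 2423 → 7270 → 3635 → 10906 → 5453 → 16360 → 8180 → 4090 → 2045 → 6136 → 3068 → 1534 → 767 → 2302 → 1151 → 3454 → 1727 → 5182 → 2591 → 7774 → 3887 → 11662 → 5831 → 17494 → 8747 → 26242 → 13121 → 39364 → 19682 → 9841 → 29524 → 14762 → 7381 → 22144 → 11072 → 5536 → 2768 → 1384 → 692 → 346 → 173 → 520 → 260 → 130 → 65 → 196 → 98 → 49 → 148 → 74 → 37 → 112 → 56 → 28 → 14 → 7 → 22 → 11 → 34 → 17 → 52 → 26 → 13 → 40 → 20 → 10 → 5 → 16 → 8 → 4 → 2 → 1
Total steps = 89

89 steps


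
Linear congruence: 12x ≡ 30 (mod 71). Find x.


GCD(12, 71) = 1, unique solution
a^(-1) mod 71 = 6
x = 6 * 30 mod 71 = 38

x ≡ 38 (mod 71)


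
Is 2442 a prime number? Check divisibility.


2442 / 2 = 1221 (exact division)
2442 is NOT prime.

No, 2442 is not prime


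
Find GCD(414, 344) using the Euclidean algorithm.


414 = 1 * 344 + 70
344 = 4 * 70 + 64
70 = 1 * 64 + 6
64 = 10 * 6 + 4
6 = 1 * 4 + 2
4 = 2 * 2 + 0
GCD = 2


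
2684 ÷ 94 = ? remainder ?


2684 = 94 * 28 + 52
Check: 2632 + 52 = 2684

q = 28, r = 52


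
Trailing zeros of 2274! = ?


floor(2274/5) = 454
floor(2274/25) = 90
floor(2274/125) = 18
floor(2274/625) = 3
Total = 565

565 trailing zeros


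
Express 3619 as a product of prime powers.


3619 / 7 = 517
517 / 11 = 47
47 / 47 = 1
3619 = 7 × 11 × 47


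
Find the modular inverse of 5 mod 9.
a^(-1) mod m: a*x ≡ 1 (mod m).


Use the extended Euclidean algorithm on (9, 5); each row r = 9*s + 5*t:
r=9, s=1, t=0
r=5, s=0, t=1
q=1: r=4, s=1, t=-1   [9*(1) + 5*(-1) = 4]
q=1: r=1, s=-1, t=2   [9*(-1) + 5*(2) = 1]
q=4: r=0, s=5, t=-9   [9*(5) + 5*(-9) = 0]
GCD = 1 with t = 2, so 5*(2) ≡ 1 (mod 9)
Inverse = 2 mod 9 = 2
Check: 5 * 2 = 10 ≡ 1 (mod 9)

5^(-1) ≡ 2 (mod 9)


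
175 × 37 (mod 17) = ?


175 × 37 = 6475
6475 mod 17 = 15


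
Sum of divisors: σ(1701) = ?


Divisors of 1701: 1, 3, 7, 9, 21, 27, 63, 81, 189, 243, 567, 1701
Sum = 1 + 3 + 7 + 9 + 21 + 27 + 63 + 81 + 189 + 243 + 567 + 1701 = 2912

σ(1701) = 2912


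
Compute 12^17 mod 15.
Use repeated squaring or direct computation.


12^1 mod 15 = 12
12^2 mod 15 = 9
12^3 mod 15 = 3
12^4 mod 15 = 6
12^5 mod 15 = 12
12^6 mod 15 = 9
12^7 mod 15 = 3
12^8 mod 15 = 6
12^9 mod 15 = 12
12^10 mod 15 = 9
12^11 mod 15 = 3
12^12 mod 15 = 6
12^13 mod 15 = 12
12^14 mod 15 = 9
12^15 mod 15 = 3
12^16 mod 15 = 6
12^17 mod 15 = 12


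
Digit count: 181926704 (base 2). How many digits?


181926704 in base 2 = 1010110101111111101100110000
Number of digits = 28

28 digits (base 2)


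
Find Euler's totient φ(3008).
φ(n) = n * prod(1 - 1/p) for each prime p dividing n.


3008 = 2^6 × 47
Prime factors: 2, 47
φ(3008) = 3008 × (1-1/2) × (1-1/47)
= 3008 × 1/2 × 46/47 = 1472

φ(3008) = 1472


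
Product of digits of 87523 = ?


8 × 7 × 5 × 2 × 3 = 1680


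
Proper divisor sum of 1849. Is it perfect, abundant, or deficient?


Proper divisors: 1, 43
Sum = 1 + 43 = 44
44 < 1849 → deficient

s(1849) = 44 (deficient)


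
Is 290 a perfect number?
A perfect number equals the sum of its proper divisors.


Proper divisors of 290: 1, 2, 5, 10, 29, 58, 145
Sum = 1 + 2 + 5 + 10 + 29 + 58 + 145 = 250

No, 290 is not perfect (250 ≠ 290)


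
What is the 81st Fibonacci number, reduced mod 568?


F(k) mod 568 for k=1..81:
1, 1, 2, 3, 5, 8, 13, 21, 34, 55, 89, 144, 233, 377, 42, 419, 461, 312, 205, 517, 154, 103, 257, 360, 49, 409, 458, 299, 189, 488, 109, 29, 138, 167, 305, 472, 209, 113, 322, 435, 189, 56, 245, 301, 546, 279, 257, 536, 225, 193, 418, 43, 461, 504, 397, 333, 162, 495, 89, 16, 105, 121, 226, 347, 5, 352, 357, 141, 498, 71, 1, 72, 73, 145, 218, 363, 13, 376, 389, 197, 18
F(81) mod 568 = 18


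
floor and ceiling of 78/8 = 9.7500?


78/8 = 9.7500
floor = 9
ceil = 10

floor = 9, ceil = 10


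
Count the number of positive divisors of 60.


60 = 2^2 × 3^1 × 5^1
d(60) = (2+1) × (1+1) × (1+1) = 12

12 divisors


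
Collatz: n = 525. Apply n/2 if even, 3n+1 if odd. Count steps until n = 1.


525 → 1576 → 788 → 394 → 197 → 592 → 296 → 148 → 74 → 37 → 112 → 56 → 28 → 14 → 7 → 22 → 11 → 34 → 17 → 52 → 26 → 13 → 40 → 20 → 10 → 5 → 16 → 8 → 4 → 2 → 1
Total steps = 30

30 steps


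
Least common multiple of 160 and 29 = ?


GCD(160, 29) = 1
LCM = 160*29/1 = 4640/1 = 4640

LCM = 4640


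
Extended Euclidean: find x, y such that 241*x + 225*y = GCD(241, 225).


Tabular extended Euclidean (each row: r = 241*s + 225*t):
r=241, s=1, t=0
r=225, s=0, t=1
q=1: r=16, s=1, t=-1   [241*(1) + 225*(-1) = 16]
q=14: r=1, s=-14, t=15   [241*(-14) + 225*(15) = 1]
q=16: r=0, s=225, t=-241   [241*(225) + 225*(-241) = 0]
GCD = 1; from the row with r=1: x=-14, y=15
Check: 241*(-14) + 225*(15) = -3374 + 3375 = 1

GCD = 1, x = -14, y = 15


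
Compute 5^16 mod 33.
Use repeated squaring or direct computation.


5^1 mod 33 = 5
5^2 mod 33 = 25
5^3 mod 33 = 26
5^4 mod 33 = 31
5^5 mod 33 = 23
5^6 mod 33 = 16
5^7 mod 33 = 14
5^8 mod 33 = 4
5^9 mod 33 = 20
5^10 mod 33 = 1
5^11 mod 33 = 5
5^12 mod 33 = 25
5^13 mod 33 = 26
5^14 mod 33 = 31
5^15 mod 33 = 23
5^16 mod 33 = 16


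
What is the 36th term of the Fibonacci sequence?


Sequence: 1, 1, 2, 3, 5, 8, 13, 21, 34, 55, 89, 144, 233, 377, 610, 987, 1597, 2584, 4181, 6765, 10946, 17711, 28657, 46368, 75025, 121393, 196418, 317811, 514229, 832040, 1346269, 2178309, 3524578, 5702887, 9227465, 14930352
F(36) = 14930352


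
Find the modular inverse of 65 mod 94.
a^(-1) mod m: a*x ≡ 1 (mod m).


Use the extended Euclidean algorithm on (94, 65); each row r = 94*s + 65*t:
r=94, s=1, t=0
r=65, s=0, t=1
q=1: r=29, s=1, t=-1   [94*(1) + 65*(-1) = 29]
q=2: r=7, s=-2, t=3   [94*(-2) + 65*(3) = 7]
q=4: r=1, s=9, t=-13   [94*(9) + 65*(-13) = 1]
q=7: r=0, s=-65, t=94   [94*(-65) + 65*(94) = 0]
GCD = 1 with t = -13, so 65*(-13) ≡ 1 (mod 94)
Inverse = -13 mod 94 = 81
Check: 65 * 81 = 5265 ≡ 1 (mod 94)

65^(-1) ≡ 81 (mod 94)


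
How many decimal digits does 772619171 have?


772619171 has 9 digits in base 10
floor(log10(772619171)) + 1 = floor(8.8880) + 1 = 9

9 digits (base 10)


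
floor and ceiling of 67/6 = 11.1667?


67/6 = 11.1667
floor = 11
ceil = 12

floor = 11, ceil = 12


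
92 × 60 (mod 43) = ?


92 × 60 = 5520
5520 mod 43 = 16


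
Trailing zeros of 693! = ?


floor(693/5) = 138
floor(693/25) = 27
floor(693/125) = 5
floor(693/625) = 1
Total = 171

171 trailing zeros


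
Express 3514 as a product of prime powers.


3514 / 2 = 1757
1757 / 7 = 251
251 / 251 = 1
3514 = 2 × 7 × 251


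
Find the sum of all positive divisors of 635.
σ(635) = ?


Divisors of 635: 1, 5, 127, 635
Sum = 1 + 5 + 127 + 635 = 768

σ(635) = 768


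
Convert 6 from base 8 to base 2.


6 (base 8) = 6 (decimal)
6 (decimal) = 110 (base 2)


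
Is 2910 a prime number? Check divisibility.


2910 / 2 = 1455 (exact division)
2910 is NOT prime.

No, 2910 is not prime


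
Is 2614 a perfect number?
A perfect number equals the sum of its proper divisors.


Proper divisors of 2614: 1, 2, 1307
Sum = 1 + 2 + 1307 = 1310

No, 2614 is not perfect (1310 ≠ 2614)


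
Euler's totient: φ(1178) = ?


1178 = 2 × 19 × 31
Prime factors: 2, 19, 31
φ(1178) = 1178 × (1-1/2) × (1-1/19) × (1-1/31)
= 1178 × 1/2 × 18/19 × 30/31 = 540

φ(1178) = 540


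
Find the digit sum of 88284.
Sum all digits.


8 + 8 + 2 + 8 + 4 = 30


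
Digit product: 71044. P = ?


7 × 1 × 0 × 4 × 4 = 0


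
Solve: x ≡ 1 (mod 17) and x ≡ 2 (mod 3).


M = 17*3 = 51
M1 = M/17 = 3, M2 = M/3 = 17
M1^(-1) mod 17 = 6, M2^(-1) mod 3 = 2
x = 1*3*6 + 2*17*2 = 86
86 mod 51 = 35
Check: 35 mod 17 = 1 ✓, 35 mod 3 = 2 ✓

x ≡ 35 (mod 51)


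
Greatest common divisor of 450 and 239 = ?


450 = 1 * 239 + 211
239 = 1 * 211 + 28
211 = 7 * 28 + 15
28 = 1 * 15 + 13
15 = 1 * 13 + 2
13 = 6 * 2 + 1
2 = 2 * 1 + 0
GCD = 1


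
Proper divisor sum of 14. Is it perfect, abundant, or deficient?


Proper divisors: 1, 2, 7
Sum = 1 + 2 + 7 = 10
10 < 14 → deficient

s(14) = 10 (deficient)


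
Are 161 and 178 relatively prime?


Euclidean algorithm:
178 = 1 * 161 + 17
161 = 9 * 17 + 8
17 = 2 * 8 + 1
8 = 8 * 1 + 0
GCD(161, 178) = 1

Yes, coprime (GCD = 1)


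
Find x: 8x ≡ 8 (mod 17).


GCD(8, 17) = 1, unique solution
a^(-1) mod 17 = 15
x = 15 * 8 mod 17 = 1

x ≡ 1 (mod 17)


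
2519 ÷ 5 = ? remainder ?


2519 = 5 * 503 + 4
Check: 2515 + 4 = 2519

q = 503, r = 4


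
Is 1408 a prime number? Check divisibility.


1408 / 2 = 704 (exact division)
1408 is NOT prime.

No, 1408 is not prime


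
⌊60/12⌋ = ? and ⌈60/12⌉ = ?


60/12 = 5.0000
floor = 5
ceil = 5

floor = 5, ceil = 5


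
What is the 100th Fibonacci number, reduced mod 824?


F(k) mod 824 for k=1..100:
1, 1, 2, 3, 5, 8, 13, 21, 34, 55, 89, 144, 233, 377, 610, 163, 773, 112, 61, 173, 234, 407, 641, 224, 41, 265, 306, 571, 53, 624, 677, 477, 330, 807, 313, 296, 609, 81, 690, 771, 637, 584, 397, 157, 554, 711, 441, 328, 769, 273, 218, 491, 709, 376, 261, 637, 74, 711, 785, 672, 633, 481, 290, 771, 237, 184, 421, 605, 202, 807, 185, 168, 353, 521, 50, 571, 621, 368, 165, 533, 698, 407, 281, 688, 145, 9, 154, 163, 317, 480, 797, 453, 426, 55, 481, 536, 193, 729, 98, 3
F(100) mod 824 = 3


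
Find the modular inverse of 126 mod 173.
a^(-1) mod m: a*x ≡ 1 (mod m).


Use the extended Euclidean algorithm on (173, 126); each row r = 173*s + 126*t:
r=173, s=1, t=0
r=126, s=0, t=1
q=1: r=47, s=1, t=-1   [173*(1) + 126*(-1) = 47]
q=2: r=32, s=-2, t=3   [173*(-2) + 126*(3) = 32]
q=1: r=15, s=3, t=-4   [173*(3) + 126*(-4) = 15]
q=2: r=2, s=-8, t=11   [173*(-8) + 126*(11) = 2]
q=7: r=1, s=59, t=-81   [173*(59) + 126*(-81) = 1]
q=2: r=0, s=-126, t=173   [173*(-126) + 126*(173) = 0]
GCD = 1 with t = -81, so 126*(-81) ≡ 1 (mod 173)
Inverse = -81 mod 173 = 92
Check: 126 * 92 = 11592 ≡ 1 (mod 173)

126^(-1) ≡ 92 (mod 173)


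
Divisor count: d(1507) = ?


1507 = 11^1 × 137^1
d(1507) = (1+1) × (1+1) = 4

4 divisors


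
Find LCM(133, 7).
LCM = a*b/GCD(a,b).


GCD(133, 7) = 7
LCM = 133*7/7 = 931/7 = 133

LCM = 133


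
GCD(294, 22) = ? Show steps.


294 = 13 * 22 + 8
22 = 2 * 8 + 6
8 = 1 * 6 + 2
6 = 3 * 2 + 0
GCD = 2


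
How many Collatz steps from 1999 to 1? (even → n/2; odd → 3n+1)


1999 → 5998 → 2999 → 8998 → 4499 → 13498 → 6749 → 20248 → 10124 → 5062 → 2531 → 7594 → 3797 → 11392 → 5696 → 2848 → 1424 → 712 → 356 → 178 → 89 → 268 → 134 → 67 → 202 → 101 → 304 → 152 → 76 → 38 → 19 → 58 → 29 → 88 → 44 → 22 → 11 → 34 → 17 → 52 → 26 → 13 → 40 → 20 → 10 → 5 → 16 → 8 → 4 → 2 → 1
Total steps = 50

50 steps


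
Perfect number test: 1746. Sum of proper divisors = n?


Proper divisors of 1746: 1, 2, 3, 6, 9, 18, 97, 194, 291, 582, 873
Sum = 1 + 2 + 3 + 6 + 9 + 18 + 97 + 194 + 291 + 582 + 873 = 2076

No, 1746 is not perfect (2076 ≠ 1746)


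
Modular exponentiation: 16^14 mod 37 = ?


16^1 mod 37 = 16
16^2 mod 37 = 34
16^3 mod 37 = 26
16^4 mod 37 = 9
16^5 mod 37 = 33
16^6 mod 37 = 10
16^7 mod 37 = 12
16^8 mod 37 = 7
16^9 mod 37 = 1
16^10 mod 37 = 16
16^11 mod 37 = 34
16^12 mod 37 = 26
16^13 mod 37 = 9
16^14 mod 37 = 33


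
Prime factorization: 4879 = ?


4879 / 7 = 697
697 / 17 = 41
41 / 41 = 1
4879 = 7 × 17 × 41


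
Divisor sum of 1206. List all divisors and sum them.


Divisors of 1206: 1, 2, 3, 6, 9, 18, 67, 134, 201, 402, 603, 1206
Sum = 1 + 2 + 3 + 6 + 9 + 18 + 67 + 134 + 201 + 402 + 603 + 1206 = 2652

σ(1206) = 2652


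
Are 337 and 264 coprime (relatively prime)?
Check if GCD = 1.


Euclidean algorithm:
337 = 1 * 264 + 73
264 = 3 * 73 + 45
73 = 1 * 45 + 28
45 = 1 * 28 + 17
28 = 1 * 17 + 11
17 = 1 * 11 + 6
11 = 1 * 6 + 5
6 = 1 * 5 + 1
5 = 5 * 1 + 0
GCD(337, 264) = 1

Yes, coprime (GCD = 1)


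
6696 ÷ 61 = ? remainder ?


6696 = 61 * 109 + 47
Check: 6649 + 47 = 6696

q = 109, r = 47


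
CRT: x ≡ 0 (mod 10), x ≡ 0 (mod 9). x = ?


M = 10*9 = 90
M1 = M/10 = 9, M2 = M/9 = 10
M1^(-1) mod 10 = 9, M2^(-1) mod 9 = 1
x = 0*9*9 + 0*10*1 = 0
0 mod 90 = 0
Check: 0 mod 10 = 0 ✓, 0 mod 9 = 0 ✓

x ≡ 0 (mod 90)


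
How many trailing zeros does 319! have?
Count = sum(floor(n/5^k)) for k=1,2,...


floor(319/5) = 63
floor(319/25) = 12
floor(319/125) = 2
Total = 77

77 trailing zeros


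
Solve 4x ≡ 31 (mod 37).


GCD(4, 37) = 1, unique solution
a^(-1) mod 37 = 28
x = 28 * 31 mod 37 = 17

x ≡ 17 (mod 37)


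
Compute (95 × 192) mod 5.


95 × 192 = 18240
18240 mod 5 = 0


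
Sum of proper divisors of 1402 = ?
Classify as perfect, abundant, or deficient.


Proper divisors: 1, 2, 701
Sum = 1 + 2 + 701 = 704
704 < 1402 → deficient

s(1402) = 704 (deficient)


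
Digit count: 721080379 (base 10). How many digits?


721080379 has 9 digits in base 10
floor(log10(721080379)) + 1 = floor(8.8580) + 1 = 9

9 digits (base 10)


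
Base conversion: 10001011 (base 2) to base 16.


10001011 (base 2) = 139 (decimal)
139 (decimal) = 8B (base 16)


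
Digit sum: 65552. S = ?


6 + 5 + 5 + 5 + 2 = 23


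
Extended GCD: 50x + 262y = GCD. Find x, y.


Tabular extended Euclidean (each row: r = 50*s + 262*t):
r=50, s=1, t=0
r=262, s=0, t=1
q=0: r=50, s=1, t=0   [50*(1) + 262*(0) = 50]
q=5: r=12, s=-5, t=1   [50*(-5) + 262*(1) = 12]
q=4: r=2, s=21, t=-4   [50*(21) + 262*(-4) = 2]
q=6: r=0, s=-131, t=25   [50*(-131) + 262*(25) = 0]
GCD = 2; from the row with r=2: x=21, y=-4
Check: 50*(21) + 262*(-4) = 1050 - 1048 = 2

GCD = 2, x = 21, y = -4


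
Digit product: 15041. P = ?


1 × 5 × 0 × 4 × 1 = 0


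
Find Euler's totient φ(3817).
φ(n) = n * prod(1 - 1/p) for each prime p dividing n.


3817 = 11 × 347
Prime factors: 11, 347
φ(3817) = 3817 × (1-1/11) × (1-1/347)
= 3817 × 10/11 × 346/347 = 3460

φ(3817) = 3460


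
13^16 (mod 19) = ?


13^1 mod 19 = 13
13^2 mod 19 = 17
13^3 mod 19 = 12
13^4 mod 19 = 4
13^5 mod 19 = 14
13^6 mod 19 = 11
13^7 mod 19 = 10
13^8 mod 19 = 16
13^9 mod 19 = 18
13^10 mod 19 = 6
13^11 mod 19 = 2
13^12 mod 19 = 7
13^13 mod 19 = 15
13^14 mod 19 = 5
13^15 mod 19 = 8
13^16 mod 19 = 9


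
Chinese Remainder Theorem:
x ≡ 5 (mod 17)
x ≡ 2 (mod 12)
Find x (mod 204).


M = 17*12 = 204
M1 = M/17 = 12, M2 = M/12 = 17
M1^(-1) mod 17 = 10, M2^(-1) mod 12 = 5
x = 5*12*10 + 2*17*5 = 770
770 mod 204 = 158
Check: 158 mod 17 = 5 ✓, 158 mod 12 = 2 ✓

x ≡ 158 (mod 204)


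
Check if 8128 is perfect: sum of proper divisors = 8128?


Proper divisors of 8128: 1, 2, 4, 8, 16, 32, 64, 127, 254, 508, 1016, 2032, 4064
Sum = 1 + 2 + 4 + 8 + 16 + 32 + 64 + 127 + 254 + 508 + 1016 + 2032 + 4064 = 8128

Yes, 8128 is perfect (8128 = 8128)


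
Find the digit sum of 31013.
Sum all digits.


3 + 1 + 0 + 1 + 3 = 8


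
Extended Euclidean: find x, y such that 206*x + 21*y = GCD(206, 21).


Tabular extended Euclidean (each row: r = 206*s + 21*t):
r=206, s=1, t=0
r=21, s=0, t=1
q=9: r=17, s=1, t=-9   [206*(1) + 21*(-9) = 17]
q=1: r=4, s=-1, t=10   [206*(-1) + 21*(10) = 4]
q=4: r=1, s=5, t=-49   [206*(5) + 21*(-49) = 1]
q=4: r=0, s=-21, t=206   [206*(-21) + 21*(206) = 0]
GCD = 1; from the row with r=1: x=5, y=-49
Check: 206*(5) + 21*(-49) = 1030 - 1029 = 1

GCD = 1, x = 5, y = -49


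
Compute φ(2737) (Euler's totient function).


2737 = 7 × 17 × 23
Prime factors: 7, 17, 23
φ(2737) = 2737 × (1-1/7) × (1-1/17) × (1-1/23)
= 2737 × 6/7 × 16/17 × 22/23 = 2112

φ(2737) = 2112


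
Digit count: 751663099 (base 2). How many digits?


751663099 in base 2 = 101100110011010111011111111011
Number of digits = 30

30 digits (base 2)


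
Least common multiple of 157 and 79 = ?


GCD(157, 79) = 1
LCM = 157*79/1 = 12403/1 = 12403

LCM = 12403


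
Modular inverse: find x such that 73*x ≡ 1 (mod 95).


Use the extended Euclidean algorithm on (95, 73); each row r = 95*s + 73*t:
r=95, s=1, t=0
r=73, s=0, t=1
q=1: r=22, s=1, t=-1   [95*(1) + 73*(-1) = 22]
q=3: r=7, s=-3, t=4   [95*(-3) + 73*(4) = 7]
q=3: r=1, s=10, t=-13   [95*(10) + 73*(-13) = 1]
q=7: r=0, s=-73, t=95   [95*(-73) + 73*(95) = 0]
GCD = 1 with t = -13, so 73*(-13) ≡ 1 (mod 95)
Inverse = -13 mod 95 = 82
Check: 73 * 82 = 5986 ≡ 1 (mod 95)

73^(-1) ≡ 82 (mod 95)


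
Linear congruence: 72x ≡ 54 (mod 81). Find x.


GCD(72, 81) = 9 divides 54
Divide: 8x ≡ 6 (mod 9)
x ≡ 3 (mod 9)


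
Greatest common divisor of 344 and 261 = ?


344 = 1 * 261 + 83
261 = 3 * 83 + 12
83 = 6 * 12 + 11
12 = 1 * 11 + 1
11 = 11 * 1 + 0
GCD = 1


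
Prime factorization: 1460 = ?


1460 / 2 = 730
730 / 2 = 365
365 / 5 = 73
73 / 73 = 1
1460 = 2^2 × 5 × 73


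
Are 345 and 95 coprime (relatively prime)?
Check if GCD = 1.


Euclidean algorithm:
345 = 3 * 95 + 60
95 = 1 * 60 + 35
60 = 1 * 35 + 25
35 = 1 * 25 + 10
25 = 2 * 10 + 5
10 = 2 * 5 + 0
GCD(345, 95) = 5

No, not coprime (GCD = 5)


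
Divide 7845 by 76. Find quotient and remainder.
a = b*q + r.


7845 = 76 * 103 + 17
Check: 7828 + 17 = 7845

q = 103, r = 17


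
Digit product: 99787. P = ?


9 × 9 × 7 × 8 × 7 = 31752


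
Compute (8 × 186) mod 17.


8 × 186 = 1488
1488 mod 17 = 9


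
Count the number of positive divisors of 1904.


1904 = 2^4 × 7^1 × 17^1
d(1904) = (4+1) × (1+1) × (1+1) = 20

20 divisors


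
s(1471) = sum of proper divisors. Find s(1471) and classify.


Proper divisors: 1
Sum = 1 = 1
1 < 1471 → deficient

s(1471) = 1 (deficient)


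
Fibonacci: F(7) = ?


Sequence: 1, 1, 2, 3, 5, 8, 13
F(7) = 13


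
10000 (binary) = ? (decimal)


10000 (base 2) = 16 (decimal)
16 (decimal) = 16 (base 10)


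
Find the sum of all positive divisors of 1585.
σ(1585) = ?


Divisors of 1585: 1, 5, 317, 1585
Sum = 1 + 5 + 317 + 1585 = 1908

σ(1585) = 1908


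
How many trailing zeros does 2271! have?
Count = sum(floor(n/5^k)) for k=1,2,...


floor(2271/5) = 454
floor(2271/25) = 90
floor(2271/125) = 18
floor(2271/625) = 3
Total = 565

565 trailing zeros


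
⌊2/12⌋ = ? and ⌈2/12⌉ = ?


2/12 = 0.1667
floor = 0
ceil = 1

floor = 0, ceil = 1


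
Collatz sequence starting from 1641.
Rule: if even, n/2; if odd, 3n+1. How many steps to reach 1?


1641 → 4924 → 2462 → 1231 → 3694 → 1847 → 5542 → 2771 → 8314 → 4157 → 12472 → 6236 → 3118 → 1559 → 4678 → 2339 → 7018 → 3509 → 10528 → 5264 → 2632 → 1316 → 658 → 329 → 988 → 494 → 247 → 742 → 371 → 1114 → 557 → 1672 → 836 → 418 → 209 → 628 → 314 → 157 → 472 → 236 → 118 → 59 → 178 → 89 → 268 → 134 → 67 → 202 → 101 → 304 → 152 → 76 → 38 → 19 → 58 → 29 → 88 → 44 → 22 → 11 → 34 → 17 → 52 → 26 → 13 → 40 → 20 → 10 → 5 → 16 → 8 → 4 → 2 → 1
Total steps = 73

73 steps


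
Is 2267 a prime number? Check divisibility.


Check divisors up to sqrt(2267) = 47.6130
No divisors found.
2267 is prime.

Yes, 2267 is prime


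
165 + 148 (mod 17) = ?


165 + 148 = 313
313 mod 17 = 7


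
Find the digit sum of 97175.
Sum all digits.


9 + 7 + 1 + 7 + 5 = 29


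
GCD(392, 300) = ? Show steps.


392 = 1 * 300 + 92
300 = 3 * 92 + 24
92 = 3 * 24 + 20
24 = 1 * 20 + 4
20 = 5 * 4 + 0
GCD = 4


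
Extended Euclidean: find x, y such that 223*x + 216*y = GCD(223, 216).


Tabular extended Euclidean (each row: r = 223*s + 216*t):
r=223, s=1, t=0
r=216, s=0, t=1
q=1: r=7, s=1, t=-1   [223*(1) + 216*(-1) = 7]
q=30: r=6, s=-30, t=31   [223*(-30) + 216*(31) = 6]
q=1: r=1, s=31, t=-32   [223*(31) + 216*(-32) = 1]
q=6: r=0, s=-216, t=223   [223*(-216) + 216*(223) = 0]
GCD = 1; from the row with r=1: x=31, y=-32
Check: 223*(31) + 216*(-32) = 6913 - 6912 = 1

GCD = 1, x = 31, y = -32


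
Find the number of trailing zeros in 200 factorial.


floor(200/5) = 40
floor(200/25) = 8
floor(200/125) = 1
Total = 49

49 trailing zeros


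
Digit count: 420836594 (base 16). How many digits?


420836594 in base 16 = 191574F2
Number of digits = 8

8 digits (base 16)


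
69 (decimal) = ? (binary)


69 (base 10) = 69 (decimal)
69 (decimal) = 1000101 (base 2)


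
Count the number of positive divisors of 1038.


1038 = 2^1 × 3^1 × 173^1
d(1038) = (1+1) × (1+1) × (1+1) = 8

8 divisors


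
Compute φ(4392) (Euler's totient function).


4392 = 2^3 × 3^2 × 61
Prime factors: 2, 3, 61
φ(4392) = 4392 × (1-1/2) × (1-1/3) × (1-1/61)
= 4392 × 1/2 × 2/3 × 60/61 = 1440

φ(4392) = 1440


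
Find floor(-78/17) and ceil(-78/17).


-78/17 = -4.5882
floor = -5
ceil = -4

floor = -5, ceil = -4


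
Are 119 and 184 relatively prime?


Euclidean algorithm:
184 = 1 * 119 + 65
119 = 1 * 65 + 54
65 = 1 * 54 + 11
54 = 4 * 11 + 10
11 = 1 * 10 + 1
10 = 10 * 1 + 0
GCD(119, 184) = 1

Yes, coprime (GCD = 1)


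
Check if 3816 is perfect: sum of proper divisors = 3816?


Proper divisors of 3816: 1, 2, 3, 4, 6, 8, 9, 12, 18, 24, 36, 53, 72, 106, 159, 212, 318, 424, 477, 636, 954, 1272, 1908
Sum = 1 + 2 + 3 + 4 + 6 + 8 + 9 + 12 + 18 + 24 + 36 + 53 + 72 + 106 + 159 + 212 + 318 + 424 + 477 + 636 + 954 + 1272 + 1908 = 6714

No, 3816 is not perfect (6714 ≠ 3816)


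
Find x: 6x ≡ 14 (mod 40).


GCD(6, 40) = 2 divides 14
Divide: 3x ≡ 7 (mod 20)
x ≡ 9 (mod 20)


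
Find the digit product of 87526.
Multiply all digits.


8 × 7 × 5 × 2 × 6 = 3360


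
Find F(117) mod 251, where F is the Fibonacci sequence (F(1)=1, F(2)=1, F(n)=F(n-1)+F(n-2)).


F(k) mod 251 for k=1..117:
1, 1, 2, 3, 5, 8, 13, 21, 34, 55, 89, 144, 233, 126, 108, 234, 91, 74, 165, 239, 153, 141, 43, 184, 227, 160, 136, 45, 181, 226, 156, 131, 36, 167, 203, 119, 71, 190, 10, 200, 210, 159, 118, 26, 144, 170, 63, 233, 45, 27, 72, 99, 171, 19, 190, 209, 148, 106, 3, 109, 112, 221, 82, 52, 134, 186, 69, 4, 73, 77, 150, 227, 126, 102, 228, 79, 56, 135, 191, 75, 15, 90, 105, 195, 49, 244, 42, 35, 77, 112, 189, 50, 239, 38, 26, 64, 90, 154, 244, 147, 140, 36, 176, 212, 137, 98, 235, 82, 66, 148, 214, 111, 74, 185, 8, 193, 201
F(117) mod 251 = 201


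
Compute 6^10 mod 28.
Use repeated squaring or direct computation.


6^1 mod 28 = 6
6^2 mod 28 = 8
6^3 mod 28 = 20
6^4 mod 28 = 8
6^5 mod 28 = 20
6^6 mod 28 = 8
6^7 mod 28 = 20
6^8 mod 28 = 8
6^9 mod 28 = 20
6^10 mod 28 = 8


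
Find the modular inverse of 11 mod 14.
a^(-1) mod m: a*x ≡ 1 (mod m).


Use the extended Euclidean algorithm on (14, 11); each row r = 14*s + 11*t:
r=14, s=1, t=0
r=11, s=0, t=1
q=1: r=3, s=1, t=-1   [14*(1) + 11*(-1) = 3]
q=3: r=2, s=-3, t=4   [14*(-3) + 11*(4) = 2]
q=1: r=1, s=4, t=-5   [14*(4) + 11*(-5) = 1]
q=2: r=0, s=-11, t=14   [14*(-11) + 11*(14) = 0]
GCD = 1 with t = -5, so 11*(-5) ≡ 1 (mod 14)
Inverse = -5 mod 14 = 9
Check: 11 * 9 = 99 ≡ 1 (mod 14)

11^(-1) ≡ 9 (mod 14)


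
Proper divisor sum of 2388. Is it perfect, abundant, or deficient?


Proper divisors: 1, 2, 3, 4, 6, 12, 199, 398, 597, 796, 1194
Sum = 1 + 2 + 3 + 4 + 6 + 12 + 199 + 398 + 597 + 796 + 1194 = 3212
3212 > 2388 → abundant

s(2388) = 3212 (abundant)


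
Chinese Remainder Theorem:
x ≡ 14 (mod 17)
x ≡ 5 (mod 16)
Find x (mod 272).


M = 17*16 = 272
M1 = M/17 = 16, M2 = M/16 = 17
M1^(-1) mod 17 = 16, M2^(-1) mod 16 = 1
x = 14*16*16 + 5*17*1 = 3669
3669 mod 272 = 133
Check: 133 mod 17 = 14 ✓, 133 mod 16 = 5 ✓

x ≡ 133 (mod 272)


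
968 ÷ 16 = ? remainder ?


968 = 16 * 60 + 8
Check: 960 + 8 = 968

q = 60, r = 8


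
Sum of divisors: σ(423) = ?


Divisors of 423: 1, 3, 9, 47, 141, 423
Sum = 1 + 3 + 9 + 47 + 141 + 423 = 624

σ(423) = 624


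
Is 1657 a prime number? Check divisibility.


Check divisors up to sqrt(1657) = 40.7063
No divisors found.
1657 is prime.

Yes, 1657 is prime


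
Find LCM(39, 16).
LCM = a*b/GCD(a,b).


GCD(39, 16) = 1
LCM = 39*16/1 = 624/1 = 624

LCM = 624


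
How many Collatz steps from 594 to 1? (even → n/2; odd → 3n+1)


594 → 297 → 892 → 446 → 223 → 670 → 335 → 1006 → 503 → 1510 → 755 → 2266 → 1133 → 3400 → 1700 → 850 → 425 → 1276 → 638 → 319 → 958 → 479 → 1438 → 719 → 2158 → 1079 → 3238 → 1619 → 4858 → 2429 → 7288 → 3644 → 1822 → 911 → 2734 → 1367 → 4102 → 2051 → 6154 → 3077 → 9232 → 4616 → 2308 → 1154 → 577 → 1732 → 866 → 433 → 1300 → 650 → 325 → 976 → 488 → 244 → 122 → 61 → 184 → 92 → 46 → 23 → 70 → 35 → 106 → 53 → 160 → 80 → 40 → 20 → 10 → 5 → 16 → 8 → 4 → 2 → 1
Total steps = 74

74 steps


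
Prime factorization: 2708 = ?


2708 / 2 = 1354
1354 / 2 = 677
677 / 677 = 1
2708 = 2^2 × 677


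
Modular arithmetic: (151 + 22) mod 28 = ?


151 + 22 = 173
173 mod 28 = 5


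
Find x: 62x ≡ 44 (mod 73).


GCD(62, 73) = 1, unique solution
a^(-1) mod 73 = 53
x = 53 * 44 mod 73 = 69

x ≡ 69 (mod 73)


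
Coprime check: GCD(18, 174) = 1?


Euclidean algorithm:
174 = 9 * 18 + 12
18 = 1 * 12 + 6
12 = 2 * 6 + 0
GCD(18, 174) = 6

No, not coprime (GCD = 6)


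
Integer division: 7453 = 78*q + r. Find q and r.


7453 = 78 * 95 + 43
Check: 7410 + 43 = 7453

q = 95, r = 43


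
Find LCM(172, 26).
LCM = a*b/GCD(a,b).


GCD(172, 26) = 2
LCM = 172*26/2 = 4472/2 = 2236

LCM = 2236


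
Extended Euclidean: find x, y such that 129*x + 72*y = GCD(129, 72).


Tabular extended Euclidean (each row: r = 129*s + 72*t):
r=129, s=1, t=0
r=72, s=0, t=1
q=1: r=57, s=1, t=-1   [129*(1) + 72*(-1) = 57]
q=1: r=15, s=-1, t=2   [129*(-1) + 72*(2) = 15]
q=3: r=12, s=4, t=-7   [129*(4) + 72*(-7) = 12]
q=1: r=3, s=-5, t=9   [129*(-5) + 72*(9) = 3]
q=4: r=0, s=24, t=-43   [129*(24) + 72*(-43) = 0]
GCD = 3; from the row with r=3: x=-5, y=9
Check: 129*(-5) + 72*(9) = -645 + 648 = 3

GCD = 3, x = -5, y = 9


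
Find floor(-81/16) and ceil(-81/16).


-81/16 = -5.0625
floor = -6
ceil = -5

floor = -6, ceil = -5


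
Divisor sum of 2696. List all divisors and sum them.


Divisors of 2696: 1, 2, 4, 8, 337, 674, 1348, 2696
Sum = 1 + 2 + 4 + 8 + 337 + 674 + 1348 + 2696 = 5070

σ(2696) = 5070


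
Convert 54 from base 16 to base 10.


54 (base 16) = 84 (decimal)
84 (decimal) = 84 (base 10)


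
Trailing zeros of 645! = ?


floor(645/5) = 129
floor(645/25) = 25
floor(645/125) = 5
floor(645/625) = 1
Total = 160

160 trailing zeros


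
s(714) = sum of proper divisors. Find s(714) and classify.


Proper divisors: 1, 2, 3, 6, 7, 14, 17, 21, 34, 42, 51, 102, 119, 238, 357
Sum = 1 + 2 + 3 + 6 + 7 + 14 + 17 + 21 + 34 + 42 + 51 + 102 + 119 + 238 + 357 = 1014
1014 > 714 → abundant

s(714) = 1014 (abundant)


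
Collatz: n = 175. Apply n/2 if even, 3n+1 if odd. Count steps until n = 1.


175 → 526 → 263 → 790 → 395 → 1186 → 593 → 1780 → 890 → 445 → 1336 → 668 → 334 → 167 → 502 → 251 → 754 → 377 → 1132 → 566 → 283 → 850 → 425 → 1276 → 638 → 319 → 958 → 479 → 1438 → 719 → 2158 → 1079 → 3238 → 1619 → 4858 → 2429 → 7288 → 3644 → 1822 → 911 → 2734 → 1367 → 4102 → 2051 → 6154 → 3077 → 9232 → 4616 → 2308 → 1154 → 577 → 1732 → 866 → 433 → 1300 → 650 → 325 → 976 → 488 → 244 → 122 → 61 → 184 → 92 → 46 → 23 → 70 → 35 → 106 → 53 → 160 → 80 → 40 → 20 → 10 → 5 → 16 → 8 → 4 → 2 → 1
Total steps = 80

80 steps
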